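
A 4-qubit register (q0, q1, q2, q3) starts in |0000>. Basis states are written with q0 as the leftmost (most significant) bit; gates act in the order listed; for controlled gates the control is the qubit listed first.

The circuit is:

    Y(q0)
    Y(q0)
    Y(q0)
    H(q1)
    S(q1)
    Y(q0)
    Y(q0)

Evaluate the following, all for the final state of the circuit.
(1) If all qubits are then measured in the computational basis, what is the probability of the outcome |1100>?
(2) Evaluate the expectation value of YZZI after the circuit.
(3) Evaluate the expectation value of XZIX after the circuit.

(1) Outcome |1100> occurs with probability 1/2.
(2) The expectation value of YZZI is 0.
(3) In the final state, XZIX has expectation 0.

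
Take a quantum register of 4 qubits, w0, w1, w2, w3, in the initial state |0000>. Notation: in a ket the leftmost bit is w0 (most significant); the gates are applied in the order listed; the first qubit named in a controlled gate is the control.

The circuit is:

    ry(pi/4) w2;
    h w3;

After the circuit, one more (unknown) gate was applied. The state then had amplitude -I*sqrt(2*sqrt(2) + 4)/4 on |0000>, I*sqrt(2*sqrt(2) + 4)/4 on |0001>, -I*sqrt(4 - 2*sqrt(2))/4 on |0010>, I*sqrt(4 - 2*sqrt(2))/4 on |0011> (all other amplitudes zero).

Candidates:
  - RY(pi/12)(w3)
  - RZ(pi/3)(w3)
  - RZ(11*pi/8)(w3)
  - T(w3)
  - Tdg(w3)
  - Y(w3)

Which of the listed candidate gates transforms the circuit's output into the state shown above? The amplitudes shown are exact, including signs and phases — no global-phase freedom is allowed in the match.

The applied gate was Y(w3).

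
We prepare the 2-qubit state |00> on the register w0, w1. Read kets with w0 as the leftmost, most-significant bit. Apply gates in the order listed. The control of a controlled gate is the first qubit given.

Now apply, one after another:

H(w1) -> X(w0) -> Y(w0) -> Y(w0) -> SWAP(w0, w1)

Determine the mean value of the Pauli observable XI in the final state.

In the final state, XI has expectation 1.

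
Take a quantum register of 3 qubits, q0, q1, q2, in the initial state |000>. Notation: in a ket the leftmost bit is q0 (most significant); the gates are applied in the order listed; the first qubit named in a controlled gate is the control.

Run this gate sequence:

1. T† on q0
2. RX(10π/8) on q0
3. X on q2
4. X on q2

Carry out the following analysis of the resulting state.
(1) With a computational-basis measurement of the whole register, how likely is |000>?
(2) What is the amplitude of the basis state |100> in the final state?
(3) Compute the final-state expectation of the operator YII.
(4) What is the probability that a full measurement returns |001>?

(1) The probability of measuring |000> is 1/2 - sqrt(2)/4. Key observation: steps 3-4 multiply out to the identity, so the circuit reduces to the remaining gates.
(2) The amplitude on |100> is -I*sqrt(sqrt(2) + 2)/2.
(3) The observable YII averages to sqrt(2)/2.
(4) The probability of measuring |001> is 0.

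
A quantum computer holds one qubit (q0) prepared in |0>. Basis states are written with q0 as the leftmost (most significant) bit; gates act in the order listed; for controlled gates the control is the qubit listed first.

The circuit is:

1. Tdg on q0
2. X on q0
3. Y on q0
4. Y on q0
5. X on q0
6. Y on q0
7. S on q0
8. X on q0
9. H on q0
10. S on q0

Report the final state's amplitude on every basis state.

The final amplitudes are -sqrt(2)/2 on |0>, -sqrt(2)*I/2 on |1>. Key observation: steps 2-5 multiply out to the identity, so the circuit reduces to the remaining gates.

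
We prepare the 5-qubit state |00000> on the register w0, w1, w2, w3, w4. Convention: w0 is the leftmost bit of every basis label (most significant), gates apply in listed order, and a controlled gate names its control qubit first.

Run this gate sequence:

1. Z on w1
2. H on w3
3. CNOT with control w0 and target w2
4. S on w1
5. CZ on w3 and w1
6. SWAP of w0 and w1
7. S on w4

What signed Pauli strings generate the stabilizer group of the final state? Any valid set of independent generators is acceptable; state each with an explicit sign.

One valid set of independent stabilizer generators is +IIIXI, +ZIIII, +IZIII, +IIZII, +IIIIZ (any independent generating set of the same group is equally correct).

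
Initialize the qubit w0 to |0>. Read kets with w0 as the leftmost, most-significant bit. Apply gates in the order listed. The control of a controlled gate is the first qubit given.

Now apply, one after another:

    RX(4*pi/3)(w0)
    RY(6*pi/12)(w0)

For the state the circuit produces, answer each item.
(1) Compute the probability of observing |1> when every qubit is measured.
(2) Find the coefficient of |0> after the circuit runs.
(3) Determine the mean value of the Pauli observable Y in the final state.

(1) The probability of measuring |1> is 1/2.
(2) The final state's coefficient on |0> equals -sqrt(2)/4 + sqrt(6)*I/4.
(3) The expectation value of Y is sqrt(3)/2.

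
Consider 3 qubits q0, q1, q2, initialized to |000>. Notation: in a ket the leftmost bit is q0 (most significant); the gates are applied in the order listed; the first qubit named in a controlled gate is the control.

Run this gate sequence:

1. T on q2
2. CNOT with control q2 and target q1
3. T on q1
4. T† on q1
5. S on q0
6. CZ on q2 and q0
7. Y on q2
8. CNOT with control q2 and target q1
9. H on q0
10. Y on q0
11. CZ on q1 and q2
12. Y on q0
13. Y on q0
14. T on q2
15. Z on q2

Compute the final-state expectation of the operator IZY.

In the final state, IZY has expectation 0.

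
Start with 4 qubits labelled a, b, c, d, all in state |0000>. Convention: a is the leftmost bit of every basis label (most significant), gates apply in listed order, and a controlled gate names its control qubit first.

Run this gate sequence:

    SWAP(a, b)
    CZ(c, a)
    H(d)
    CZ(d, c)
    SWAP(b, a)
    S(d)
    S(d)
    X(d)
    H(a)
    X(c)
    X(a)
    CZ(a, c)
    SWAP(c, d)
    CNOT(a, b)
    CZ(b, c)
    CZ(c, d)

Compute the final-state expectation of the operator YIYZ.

In the final state, YIYZ has expectation 0.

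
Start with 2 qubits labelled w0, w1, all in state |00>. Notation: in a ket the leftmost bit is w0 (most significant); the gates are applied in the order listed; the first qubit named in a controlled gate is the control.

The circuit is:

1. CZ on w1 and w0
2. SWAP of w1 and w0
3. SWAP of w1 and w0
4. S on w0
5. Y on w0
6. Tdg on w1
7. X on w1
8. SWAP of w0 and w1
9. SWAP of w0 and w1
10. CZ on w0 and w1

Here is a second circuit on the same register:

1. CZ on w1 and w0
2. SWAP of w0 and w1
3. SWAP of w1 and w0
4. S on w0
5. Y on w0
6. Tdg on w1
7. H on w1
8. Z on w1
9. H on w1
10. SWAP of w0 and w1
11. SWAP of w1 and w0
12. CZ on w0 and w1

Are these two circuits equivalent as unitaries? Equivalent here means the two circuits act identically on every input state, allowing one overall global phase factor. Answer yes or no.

Yes — the two circuits implement the same unitary up to a global phase.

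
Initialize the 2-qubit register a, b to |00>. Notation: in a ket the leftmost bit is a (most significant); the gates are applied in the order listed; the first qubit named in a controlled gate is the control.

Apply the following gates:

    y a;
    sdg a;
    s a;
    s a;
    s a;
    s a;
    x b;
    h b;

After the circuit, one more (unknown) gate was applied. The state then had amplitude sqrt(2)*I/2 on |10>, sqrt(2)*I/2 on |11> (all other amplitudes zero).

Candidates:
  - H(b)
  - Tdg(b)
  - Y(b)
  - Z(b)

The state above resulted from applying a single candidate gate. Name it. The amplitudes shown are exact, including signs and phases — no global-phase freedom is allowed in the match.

It was Y(b) that produced the state shown.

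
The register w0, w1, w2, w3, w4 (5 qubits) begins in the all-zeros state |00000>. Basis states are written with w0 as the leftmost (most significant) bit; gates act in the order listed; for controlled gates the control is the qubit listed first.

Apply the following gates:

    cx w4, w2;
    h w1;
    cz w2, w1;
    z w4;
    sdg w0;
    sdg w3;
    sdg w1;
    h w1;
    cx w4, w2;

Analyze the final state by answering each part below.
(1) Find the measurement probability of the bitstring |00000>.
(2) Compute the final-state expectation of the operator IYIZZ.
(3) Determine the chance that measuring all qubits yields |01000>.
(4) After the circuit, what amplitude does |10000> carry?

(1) A full measurement returns |00000> with probability 1/2.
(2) The observable IYIZZ averages to 1.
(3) Outcome |01000> occurs with probability 1/2.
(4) The final state's coefficient on |10000> equals 0.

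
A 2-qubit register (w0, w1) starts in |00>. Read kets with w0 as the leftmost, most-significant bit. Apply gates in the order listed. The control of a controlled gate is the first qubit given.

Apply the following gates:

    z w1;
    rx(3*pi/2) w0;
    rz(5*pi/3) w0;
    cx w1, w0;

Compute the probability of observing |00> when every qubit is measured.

The probability of measuring |00> is 1/2.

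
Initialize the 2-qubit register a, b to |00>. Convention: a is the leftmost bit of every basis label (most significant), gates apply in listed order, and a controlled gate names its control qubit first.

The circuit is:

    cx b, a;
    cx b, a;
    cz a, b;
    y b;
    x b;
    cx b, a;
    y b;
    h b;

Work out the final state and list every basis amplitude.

After the circuit, the state carries amplitude -sqrt(2)/2 on |00>, sqrt(2)/2 on |01>, 0 on |10>, 0 on |11>. Key observation: gates 1-2 undo each other exactly, leaving only the rest of the circuit to track.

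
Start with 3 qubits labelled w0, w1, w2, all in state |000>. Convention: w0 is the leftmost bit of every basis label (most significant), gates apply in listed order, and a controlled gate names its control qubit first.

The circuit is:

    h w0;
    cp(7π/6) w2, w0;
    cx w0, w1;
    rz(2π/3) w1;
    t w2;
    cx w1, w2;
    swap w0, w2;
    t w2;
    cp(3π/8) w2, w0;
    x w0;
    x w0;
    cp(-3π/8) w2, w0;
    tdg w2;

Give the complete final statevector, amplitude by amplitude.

After the circuit, the state carries amplitude -sqrt(2)*exp(2*I*pi/3)/2 on |000>, sqrt(2)*exp(I*pi/3)/2 on |111>, and 0 on every other basis state. Key observation: the block from step 8 through step 13 cancels to the identity and can be dropped.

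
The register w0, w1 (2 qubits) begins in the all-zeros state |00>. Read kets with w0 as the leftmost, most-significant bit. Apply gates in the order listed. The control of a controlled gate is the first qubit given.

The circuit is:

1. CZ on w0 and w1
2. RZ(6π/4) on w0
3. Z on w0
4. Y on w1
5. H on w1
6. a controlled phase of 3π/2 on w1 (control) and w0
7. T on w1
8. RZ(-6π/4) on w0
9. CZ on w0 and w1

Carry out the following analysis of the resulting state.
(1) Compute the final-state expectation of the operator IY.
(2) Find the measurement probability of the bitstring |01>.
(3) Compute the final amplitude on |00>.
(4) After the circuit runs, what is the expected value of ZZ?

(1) In the final state, IY has expectation -sqrt(2)/2.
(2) The probability of measuring |01> is 1/2.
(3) The final state's coefficient on |00> equals sqrt(2)*I/2.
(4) The expectation value of ZZ is 0.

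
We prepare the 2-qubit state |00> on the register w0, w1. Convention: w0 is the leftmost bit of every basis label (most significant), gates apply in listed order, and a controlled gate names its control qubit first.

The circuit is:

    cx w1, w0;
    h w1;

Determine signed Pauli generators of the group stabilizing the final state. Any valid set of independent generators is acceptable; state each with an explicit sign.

The final state is stabilized by the group generated by +IX, +ZI; other independent generating sets are equally valid.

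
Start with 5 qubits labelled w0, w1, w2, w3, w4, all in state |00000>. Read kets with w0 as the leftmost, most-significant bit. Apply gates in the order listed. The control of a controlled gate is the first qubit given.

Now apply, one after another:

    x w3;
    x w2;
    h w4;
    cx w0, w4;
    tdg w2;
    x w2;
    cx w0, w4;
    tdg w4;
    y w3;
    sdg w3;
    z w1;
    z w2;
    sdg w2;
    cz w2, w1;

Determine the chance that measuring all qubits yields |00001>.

A full measurement returns |00001> with probability 1/2.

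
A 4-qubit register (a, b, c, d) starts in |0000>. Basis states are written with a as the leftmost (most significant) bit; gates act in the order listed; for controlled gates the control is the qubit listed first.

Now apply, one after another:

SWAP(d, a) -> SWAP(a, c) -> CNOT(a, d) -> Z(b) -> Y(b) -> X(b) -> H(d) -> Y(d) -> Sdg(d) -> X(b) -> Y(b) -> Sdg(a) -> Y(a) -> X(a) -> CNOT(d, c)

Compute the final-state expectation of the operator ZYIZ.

The expectation value of ZYIZ is 0.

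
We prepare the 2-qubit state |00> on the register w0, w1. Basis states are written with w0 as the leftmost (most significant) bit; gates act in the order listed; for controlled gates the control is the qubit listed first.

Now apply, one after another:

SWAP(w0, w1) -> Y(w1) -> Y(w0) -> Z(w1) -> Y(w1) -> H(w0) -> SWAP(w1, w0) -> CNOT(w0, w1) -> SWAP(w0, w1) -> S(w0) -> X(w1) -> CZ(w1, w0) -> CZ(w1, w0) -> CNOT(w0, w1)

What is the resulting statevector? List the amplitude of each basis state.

The final amplitudes are 0 on |00>, -sqrt(2)*I/2 on |01>, -sqrt(2)/2 on |10>, 0 on |11>. Key observation: the block from step 12 through step 13 cancels to the identity and can be dropped.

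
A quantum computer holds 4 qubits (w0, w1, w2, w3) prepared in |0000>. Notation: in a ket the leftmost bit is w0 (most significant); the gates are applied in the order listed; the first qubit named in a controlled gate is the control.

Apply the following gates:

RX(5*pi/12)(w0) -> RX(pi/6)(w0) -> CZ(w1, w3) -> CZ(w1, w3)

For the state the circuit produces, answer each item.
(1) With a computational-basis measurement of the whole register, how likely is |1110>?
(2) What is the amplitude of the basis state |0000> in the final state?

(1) A full measurement returns |1110> with probability 0.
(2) |0000> carries amplitude -sqrt(2*sqrt(2) + 4)/8 + sqrt(4 - 2*sqrt(2))/8 + sqrt(12 - 6*sqrt(2))/8 + sqrt(6*sqrt(2) + 12)/8 in the final state.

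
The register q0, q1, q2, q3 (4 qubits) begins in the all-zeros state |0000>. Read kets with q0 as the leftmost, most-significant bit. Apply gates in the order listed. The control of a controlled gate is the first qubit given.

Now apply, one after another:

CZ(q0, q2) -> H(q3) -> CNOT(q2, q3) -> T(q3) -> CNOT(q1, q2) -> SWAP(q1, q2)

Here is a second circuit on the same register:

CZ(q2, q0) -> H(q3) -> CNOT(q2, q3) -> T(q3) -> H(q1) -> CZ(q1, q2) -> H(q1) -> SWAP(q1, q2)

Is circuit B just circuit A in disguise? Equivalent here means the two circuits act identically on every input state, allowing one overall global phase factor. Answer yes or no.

No: there is an input state on which the two circuits produce genuinely different outputs (not merely differing by a phase).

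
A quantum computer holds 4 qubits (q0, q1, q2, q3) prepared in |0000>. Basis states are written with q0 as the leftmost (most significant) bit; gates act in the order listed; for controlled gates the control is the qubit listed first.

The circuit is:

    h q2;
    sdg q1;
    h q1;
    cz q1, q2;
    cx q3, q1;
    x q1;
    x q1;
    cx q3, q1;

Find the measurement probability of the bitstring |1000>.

The probability of measuring |1000> is 0.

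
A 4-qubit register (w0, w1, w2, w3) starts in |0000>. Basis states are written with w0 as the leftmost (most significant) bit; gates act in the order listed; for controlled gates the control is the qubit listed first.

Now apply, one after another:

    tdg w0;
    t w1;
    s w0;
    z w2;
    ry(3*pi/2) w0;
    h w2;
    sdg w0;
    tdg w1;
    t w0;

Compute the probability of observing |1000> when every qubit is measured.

The probability of measuring |1000> is 1/4.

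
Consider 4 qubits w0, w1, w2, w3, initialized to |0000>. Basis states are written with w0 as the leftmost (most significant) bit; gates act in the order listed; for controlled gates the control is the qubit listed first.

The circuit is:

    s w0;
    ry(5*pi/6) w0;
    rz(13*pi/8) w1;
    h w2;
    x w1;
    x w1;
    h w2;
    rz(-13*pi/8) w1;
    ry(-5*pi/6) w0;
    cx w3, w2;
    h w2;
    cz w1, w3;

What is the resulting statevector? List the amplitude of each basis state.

The resulting statevector has amplitude sqrt(2)/2 on |0000>, sqrt(2)/2 on |0010>, and 0 on every other basis state.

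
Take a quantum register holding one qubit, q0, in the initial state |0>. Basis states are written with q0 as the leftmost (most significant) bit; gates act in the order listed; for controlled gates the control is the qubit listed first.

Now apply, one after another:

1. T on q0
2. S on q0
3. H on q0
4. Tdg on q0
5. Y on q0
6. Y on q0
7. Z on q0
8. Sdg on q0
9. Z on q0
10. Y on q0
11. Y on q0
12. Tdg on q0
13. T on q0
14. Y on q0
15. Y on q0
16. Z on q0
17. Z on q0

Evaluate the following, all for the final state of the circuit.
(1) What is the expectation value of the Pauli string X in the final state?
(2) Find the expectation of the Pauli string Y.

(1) The expectation value of X is -sqrt(2)/2. Key observation: steps 9-16 multiply out to the identity, so the circuit reduces to the remaining gates.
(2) The observable Y averages to -sqrt(2)/2.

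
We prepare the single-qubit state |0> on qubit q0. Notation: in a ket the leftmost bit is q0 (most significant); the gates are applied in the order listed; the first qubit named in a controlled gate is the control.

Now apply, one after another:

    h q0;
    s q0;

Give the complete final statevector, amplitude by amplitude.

The final amplitudes are sqrt(2)/2 on |0>, sqrt(2)*I/2 on |1>.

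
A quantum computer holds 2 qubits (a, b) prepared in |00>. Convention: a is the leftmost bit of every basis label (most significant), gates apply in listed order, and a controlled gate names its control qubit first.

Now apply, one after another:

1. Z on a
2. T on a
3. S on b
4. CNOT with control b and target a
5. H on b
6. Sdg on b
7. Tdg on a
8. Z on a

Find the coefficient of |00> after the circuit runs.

|00> carries amplitude sqrt(2)/2 in the final state.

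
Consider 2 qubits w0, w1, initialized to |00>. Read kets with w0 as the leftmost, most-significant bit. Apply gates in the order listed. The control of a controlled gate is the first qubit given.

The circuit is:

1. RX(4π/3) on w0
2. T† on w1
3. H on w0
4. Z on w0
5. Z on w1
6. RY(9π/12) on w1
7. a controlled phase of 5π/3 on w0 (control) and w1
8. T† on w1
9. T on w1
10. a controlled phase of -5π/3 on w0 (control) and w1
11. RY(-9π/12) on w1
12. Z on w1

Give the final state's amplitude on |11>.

The final state's coefficient on |11> equals 0. Key observation: gates 5-12 undo each other exactly, leaving only the rest of the circuit to track.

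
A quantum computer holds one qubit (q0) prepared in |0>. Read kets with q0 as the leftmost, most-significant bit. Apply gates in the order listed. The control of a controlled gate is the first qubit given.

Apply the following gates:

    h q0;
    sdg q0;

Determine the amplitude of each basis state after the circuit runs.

The resulting statevector has amplitude sqrt(2)/2 on |0>, -sqrt(2)*I/2 on |1>.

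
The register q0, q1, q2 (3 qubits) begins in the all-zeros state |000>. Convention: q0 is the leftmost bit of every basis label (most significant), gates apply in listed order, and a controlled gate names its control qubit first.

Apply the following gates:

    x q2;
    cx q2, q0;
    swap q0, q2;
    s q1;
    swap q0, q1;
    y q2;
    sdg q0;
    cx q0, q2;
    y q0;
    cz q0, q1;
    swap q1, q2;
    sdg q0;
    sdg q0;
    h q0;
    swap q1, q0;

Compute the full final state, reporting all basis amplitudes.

After the circuit, the state carries amplitude sqrt(2)/2 on |001>, -sqrt(2)/2 on |011>, and 0 on every other basis state.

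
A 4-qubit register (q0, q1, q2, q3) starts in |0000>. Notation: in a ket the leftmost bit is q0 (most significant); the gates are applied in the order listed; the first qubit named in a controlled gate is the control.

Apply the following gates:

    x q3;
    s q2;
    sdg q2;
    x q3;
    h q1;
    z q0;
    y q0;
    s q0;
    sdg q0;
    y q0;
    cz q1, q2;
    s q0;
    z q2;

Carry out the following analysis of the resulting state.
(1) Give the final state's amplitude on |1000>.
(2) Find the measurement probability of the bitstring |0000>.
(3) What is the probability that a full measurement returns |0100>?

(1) |1000> carries amplitude 0 in the final state. Key observation: the block from step 7 through step 10 cancels to the identity and can be dropped.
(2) A full measurement returns |0000> with probability 1/2.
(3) A full measurement returns |0100> with probability 1/2.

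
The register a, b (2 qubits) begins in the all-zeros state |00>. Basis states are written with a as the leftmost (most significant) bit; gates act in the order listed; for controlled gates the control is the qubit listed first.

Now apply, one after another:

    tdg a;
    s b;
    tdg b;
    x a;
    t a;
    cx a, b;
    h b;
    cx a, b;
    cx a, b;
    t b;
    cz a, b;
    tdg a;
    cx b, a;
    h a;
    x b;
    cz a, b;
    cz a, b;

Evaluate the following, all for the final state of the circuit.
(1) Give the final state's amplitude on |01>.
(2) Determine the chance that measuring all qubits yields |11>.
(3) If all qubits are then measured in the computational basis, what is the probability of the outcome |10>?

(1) |01> carries amplitude 1/2 in the final state. Key observation: the block from step 8 through step 9 cancels to the identity and can be dropped.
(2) A full measurement returns |11> with probability 1/4.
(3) The probability of measuring |10> is 1/4.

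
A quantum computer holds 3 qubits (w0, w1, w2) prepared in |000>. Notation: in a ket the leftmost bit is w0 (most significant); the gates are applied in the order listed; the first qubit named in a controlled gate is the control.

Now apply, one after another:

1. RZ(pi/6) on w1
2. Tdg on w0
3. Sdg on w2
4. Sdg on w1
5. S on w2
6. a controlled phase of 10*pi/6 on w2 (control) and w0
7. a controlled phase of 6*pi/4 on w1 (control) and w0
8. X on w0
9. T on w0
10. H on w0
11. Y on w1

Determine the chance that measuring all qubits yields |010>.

A full measurement returns |010> with probability 1/2.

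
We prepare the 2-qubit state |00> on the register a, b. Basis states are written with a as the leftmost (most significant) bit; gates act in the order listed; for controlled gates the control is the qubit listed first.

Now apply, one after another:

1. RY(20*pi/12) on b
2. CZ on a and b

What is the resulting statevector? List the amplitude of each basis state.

After the circuit, the state carries amplitude -sqrt(3)/2 on |00>, 1/2 on |01>, 0 on |10>, 0 on |11>.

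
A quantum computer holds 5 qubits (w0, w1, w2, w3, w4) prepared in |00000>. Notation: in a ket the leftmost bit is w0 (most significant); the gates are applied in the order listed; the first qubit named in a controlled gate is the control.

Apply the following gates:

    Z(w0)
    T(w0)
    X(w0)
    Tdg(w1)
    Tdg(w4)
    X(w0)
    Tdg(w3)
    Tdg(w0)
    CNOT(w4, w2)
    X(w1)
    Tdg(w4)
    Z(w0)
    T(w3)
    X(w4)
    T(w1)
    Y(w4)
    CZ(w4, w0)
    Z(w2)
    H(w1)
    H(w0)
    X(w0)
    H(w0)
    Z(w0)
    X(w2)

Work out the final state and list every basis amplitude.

The final amplitudes are -sqrt(2)*exp(3*I*pi/4)/2 on |00100>, sqrt(2)*exp(3*I*pi/4)/2 on |01100>, and 0 on every other basis state. Key observation: gates 20-23 undo each other exactly, leaving only the rest of the circuit to track.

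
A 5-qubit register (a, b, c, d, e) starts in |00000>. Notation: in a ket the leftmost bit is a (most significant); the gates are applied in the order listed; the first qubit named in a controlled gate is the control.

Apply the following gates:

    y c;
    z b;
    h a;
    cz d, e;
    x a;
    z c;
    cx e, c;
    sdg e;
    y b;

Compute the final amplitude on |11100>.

|11100> carries amplitude sqrt(2)/2 in the final state.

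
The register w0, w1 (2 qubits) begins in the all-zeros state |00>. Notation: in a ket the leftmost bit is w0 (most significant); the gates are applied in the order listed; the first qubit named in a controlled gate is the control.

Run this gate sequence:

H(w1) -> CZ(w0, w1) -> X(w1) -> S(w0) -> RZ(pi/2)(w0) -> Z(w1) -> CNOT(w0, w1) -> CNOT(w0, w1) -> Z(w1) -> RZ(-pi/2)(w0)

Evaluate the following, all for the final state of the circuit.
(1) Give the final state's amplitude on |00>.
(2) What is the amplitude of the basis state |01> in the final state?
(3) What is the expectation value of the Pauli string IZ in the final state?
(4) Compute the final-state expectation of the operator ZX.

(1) The amplitude on |00> is sqrt(2)/2. Key observation: steps 5-10 multiply out to the identity, so the circuit reduces to the remaining gates.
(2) The amplitude on |01> is sqrt(2)/2.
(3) In the final state, IZ has expectation 0.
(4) The observable ZX averages to 1.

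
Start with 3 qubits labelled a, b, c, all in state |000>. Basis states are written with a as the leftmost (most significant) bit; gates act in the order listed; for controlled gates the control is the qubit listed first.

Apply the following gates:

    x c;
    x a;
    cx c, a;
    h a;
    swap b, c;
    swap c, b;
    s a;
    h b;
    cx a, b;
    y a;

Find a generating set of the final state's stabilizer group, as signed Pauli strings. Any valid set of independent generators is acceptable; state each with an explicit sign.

The stabilizer group can be generated by +YII, +IXI, -IIZ, among other valid generating sets.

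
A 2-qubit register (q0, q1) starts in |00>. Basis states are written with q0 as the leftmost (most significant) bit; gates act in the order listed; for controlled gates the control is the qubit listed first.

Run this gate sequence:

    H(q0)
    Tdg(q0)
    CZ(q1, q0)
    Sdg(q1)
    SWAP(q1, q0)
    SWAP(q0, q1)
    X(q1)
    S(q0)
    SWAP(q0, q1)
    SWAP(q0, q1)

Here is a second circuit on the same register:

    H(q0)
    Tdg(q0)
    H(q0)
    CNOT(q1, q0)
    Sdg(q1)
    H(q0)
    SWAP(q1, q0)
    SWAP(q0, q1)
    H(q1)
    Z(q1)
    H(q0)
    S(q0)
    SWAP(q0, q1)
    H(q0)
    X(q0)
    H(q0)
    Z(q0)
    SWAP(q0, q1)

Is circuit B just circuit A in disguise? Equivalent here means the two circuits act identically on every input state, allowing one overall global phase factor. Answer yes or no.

No: there is an input state on which the two circuits produce genuinely different outputs (not merely differing by a phase).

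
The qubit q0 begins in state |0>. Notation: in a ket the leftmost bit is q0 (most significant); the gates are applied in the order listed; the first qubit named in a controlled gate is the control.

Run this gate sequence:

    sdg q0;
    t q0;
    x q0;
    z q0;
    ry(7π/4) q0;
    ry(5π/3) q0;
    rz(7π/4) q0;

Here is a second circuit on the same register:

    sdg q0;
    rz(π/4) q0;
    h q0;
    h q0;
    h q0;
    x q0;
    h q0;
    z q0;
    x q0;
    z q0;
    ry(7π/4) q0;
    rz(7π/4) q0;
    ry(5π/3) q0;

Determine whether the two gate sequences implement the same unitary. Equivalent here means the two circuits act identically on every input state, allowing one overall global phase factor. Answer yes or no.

No, they are not equivalent — no single phase factor reconciles the two unitaries.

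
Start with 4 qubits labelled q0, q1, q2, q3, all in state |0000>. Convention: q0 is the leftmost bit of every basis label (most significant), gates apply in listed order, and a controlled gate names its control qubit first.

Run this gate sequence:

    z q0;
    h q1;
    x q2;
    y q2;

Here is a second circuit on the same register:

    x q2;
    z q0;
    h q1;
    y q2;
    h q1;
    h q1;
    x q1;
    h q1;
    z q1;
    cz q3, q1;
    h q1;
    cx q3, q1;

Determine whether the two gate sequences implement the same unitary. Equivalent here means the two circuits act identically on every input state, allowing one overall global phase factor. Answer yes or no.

Yes, they are equivalent — the unitaries differ by at most a global phase.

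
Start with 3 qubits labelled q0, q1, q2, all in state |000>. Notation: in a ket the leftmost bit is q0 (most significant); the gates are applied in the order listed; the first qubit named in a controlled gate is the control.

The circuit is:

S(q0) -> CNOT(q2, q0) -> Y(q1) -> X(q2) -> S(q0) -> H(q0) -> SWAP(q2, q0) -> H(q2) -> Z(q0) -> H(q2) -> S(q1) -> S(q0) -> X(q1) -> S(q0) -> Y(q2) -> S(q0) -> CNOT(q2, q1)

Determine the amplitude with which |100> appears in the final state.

|100> carries amplitude -sqrt(2)/2 in the final state.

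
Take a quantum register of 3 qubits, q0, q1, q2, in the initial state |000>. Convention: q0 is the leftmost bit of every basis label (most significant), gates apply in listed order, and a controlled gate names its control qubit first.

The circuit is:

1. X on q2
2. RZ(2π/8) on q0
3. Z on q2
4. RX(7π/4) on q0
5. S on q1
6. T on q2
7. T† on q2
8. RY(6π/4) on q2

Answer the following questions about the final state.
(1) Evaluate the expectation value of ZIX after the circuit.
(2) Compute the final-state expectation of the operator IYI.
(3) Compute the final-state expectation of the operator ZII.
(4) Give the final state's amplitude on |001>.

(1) In the final state, ZIX has expectation sqrt(2)/2.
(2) In the final state, IYI has expectation 0.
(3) The observable ZII averages to sqrt(2)/2.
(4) |001> carries amplitude sqrt(2*sqrt(2) + 4)*exp(7*I*pi/8)/4 in the final state.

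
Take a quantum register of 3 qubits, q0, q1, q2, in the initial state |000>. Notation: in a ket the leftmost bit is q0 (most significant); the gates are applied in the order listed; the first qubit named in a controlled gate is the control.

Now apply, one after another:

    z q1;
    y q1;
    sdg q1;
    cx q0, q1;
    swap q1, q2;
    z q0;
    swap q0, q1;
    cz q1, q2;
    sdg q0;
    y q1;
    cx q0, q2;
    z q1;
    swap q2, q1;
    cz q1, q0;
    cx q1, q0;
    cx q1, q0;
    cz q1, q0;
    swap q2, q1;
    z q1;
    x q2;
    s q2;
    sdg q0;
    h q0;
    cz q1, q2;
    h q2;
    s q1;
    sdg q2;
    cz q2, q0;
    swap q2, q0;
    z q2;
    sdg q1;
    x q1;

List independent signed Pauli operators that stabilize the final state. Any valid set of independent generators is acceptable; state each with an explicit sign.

One valid set of independent stabilizer generators is -YIZ, -ZIX, +IZI (any independent generating set of the same group is equally correct). Key observation: the block from step 12 through step 19 cancels to the identity and can be dropped.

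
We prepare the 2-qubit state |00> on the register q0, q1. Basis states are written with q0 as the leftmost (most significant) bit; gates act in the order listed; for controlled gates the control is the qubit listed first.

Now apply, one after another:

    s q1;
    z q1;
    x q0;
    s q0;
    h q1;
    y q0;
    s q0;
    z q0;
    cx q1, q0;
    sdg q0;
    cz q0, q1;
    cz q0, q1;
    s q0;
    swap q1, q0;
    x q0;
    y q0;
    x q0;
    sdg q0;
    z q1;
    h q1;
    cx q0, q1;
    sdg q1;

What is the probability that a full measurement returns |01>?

Outcome |01> occurs with probability 1/4. Key observation: gates 10-13 undo each other exactly, leaving only the rest of the circuit to track.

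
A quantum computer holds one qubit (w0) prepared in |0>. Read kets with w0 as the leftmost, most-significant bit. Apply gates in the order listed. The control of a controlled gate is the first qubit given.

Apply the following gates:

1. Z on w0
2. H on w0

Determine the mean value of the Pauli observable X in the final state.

The observable X averages to 1.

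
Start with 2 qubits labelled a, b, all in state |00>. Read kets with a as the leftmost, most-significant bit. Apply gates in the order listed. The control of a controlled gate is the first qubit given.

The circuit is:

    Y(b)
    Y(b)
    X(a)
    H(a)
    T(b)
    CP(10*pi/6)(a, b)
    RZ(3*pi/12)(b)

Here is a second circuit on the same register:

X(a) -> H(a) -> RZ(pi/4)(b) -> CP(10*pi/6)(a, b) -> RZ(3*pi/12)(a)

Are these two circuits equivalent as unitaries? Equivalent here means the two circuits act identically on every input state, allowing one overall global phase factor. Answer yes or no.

No: there is an input state on which the two circuits produce genuinely different outputs (not merely differing by a phase).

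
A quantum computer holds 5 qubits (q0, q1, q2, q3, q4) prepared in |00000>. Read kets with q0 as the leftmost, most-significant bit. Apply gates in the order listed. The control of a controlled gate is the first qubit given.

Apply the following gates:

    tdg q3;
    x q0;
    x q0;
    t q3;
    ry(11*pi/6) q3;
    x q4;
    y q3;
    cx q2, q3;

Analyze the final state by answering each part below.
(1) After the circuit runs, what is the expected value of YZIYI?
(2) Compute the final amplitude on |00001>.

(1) The expectation value of YZIYI is 0. Key observation: gates 1-4 undo each other exactly, leaving only the rest of the circuit to track.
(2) The final state's coefficient on |00001> equals I*(-sqrt(6) + sqrt(2))/4.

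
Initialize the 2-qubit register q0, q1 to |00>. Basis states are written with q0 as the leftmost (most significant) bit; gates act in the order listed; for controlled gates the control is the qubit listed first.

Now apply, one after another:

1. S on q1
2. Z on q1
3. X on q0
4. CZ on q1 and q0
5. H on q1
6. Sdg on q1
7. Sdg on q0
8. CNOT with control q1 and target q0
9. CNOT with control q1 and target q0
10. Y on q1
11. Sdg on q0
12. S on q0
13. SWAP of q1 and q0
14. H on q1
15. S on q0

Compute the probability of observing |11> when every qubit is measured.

A full measurement returns |11> with probability 1/4.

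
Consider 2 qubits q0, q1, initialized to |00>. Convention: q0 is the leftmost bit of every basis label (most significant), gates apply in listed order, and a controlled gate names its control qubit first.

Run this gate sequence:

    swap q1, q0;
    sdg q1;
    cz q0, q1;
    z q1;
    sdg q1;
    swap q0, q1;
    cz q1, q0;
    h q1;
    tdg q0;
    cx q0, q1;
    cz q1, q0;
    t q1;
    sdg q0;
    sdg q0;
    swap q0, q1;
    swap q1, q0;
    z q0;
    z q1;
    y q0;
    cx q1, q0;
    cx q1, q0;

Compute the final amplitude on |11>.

The amplitude on |11> is -sqrt(2)*exp(3*I*pi/4)/2. Key observation: the block from step 20 through step 21 cancels to the identity and can be dropped.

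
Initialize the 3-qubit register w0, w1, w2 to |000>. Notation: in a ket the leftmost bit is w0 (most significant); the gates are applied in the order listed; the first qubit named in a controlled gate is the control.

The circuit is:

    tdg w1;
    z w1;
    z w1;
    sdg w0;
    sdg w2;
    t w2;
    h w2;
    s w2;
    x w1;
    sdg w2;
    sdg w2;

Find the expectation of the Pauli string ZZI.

The expectation value of ZZI is -1.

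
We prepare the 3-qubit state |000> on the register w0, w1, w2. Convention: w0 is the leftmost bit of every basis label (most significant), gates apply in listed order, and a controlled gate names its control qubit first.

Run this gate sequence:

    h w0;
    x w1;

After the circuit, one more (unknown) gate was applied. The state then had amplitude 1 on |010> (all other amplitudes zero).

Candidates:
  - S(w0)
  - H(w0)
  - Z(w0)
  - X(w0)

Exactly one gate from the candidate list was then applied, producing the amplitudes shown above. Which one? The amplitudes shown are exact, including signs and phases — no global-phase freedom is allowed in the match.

It was H(w0) that produced the state shown.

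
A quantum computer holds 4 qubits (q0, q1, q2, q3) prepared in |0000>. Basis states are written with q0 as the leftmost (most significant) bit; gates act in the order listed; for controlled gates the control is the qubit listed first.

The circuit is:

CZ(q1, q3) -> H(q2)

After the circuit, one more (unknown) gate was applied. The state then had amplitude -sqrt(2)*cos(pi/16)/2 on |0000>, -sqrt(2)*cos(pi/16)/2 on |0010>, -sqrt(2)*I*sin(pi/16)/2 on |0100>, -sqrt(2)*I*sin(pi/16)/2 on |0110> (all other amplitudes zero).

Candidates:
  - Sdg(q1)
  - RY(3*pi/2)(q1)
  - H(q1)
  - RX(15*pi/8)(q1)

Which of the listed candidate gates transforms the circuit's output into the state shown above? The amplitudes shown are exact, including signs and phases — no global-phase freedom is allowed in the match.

The unique candidate consistent with the amplitudes is RX(15*pi/8)(q1).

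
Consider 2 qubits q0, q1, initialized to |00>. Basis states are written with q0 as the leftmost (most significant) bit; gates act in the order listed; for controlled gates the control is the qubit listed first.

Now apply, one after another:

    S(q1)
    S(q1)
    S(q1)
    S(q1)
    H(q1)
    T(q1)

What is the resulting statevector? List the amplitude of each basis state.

The resulting statevector has amplitude sqrt(2)/2 on |00>, sqrt(2)*exp(I*pi/4)/2 on |01>, 0 on |10>, 0 on |11>.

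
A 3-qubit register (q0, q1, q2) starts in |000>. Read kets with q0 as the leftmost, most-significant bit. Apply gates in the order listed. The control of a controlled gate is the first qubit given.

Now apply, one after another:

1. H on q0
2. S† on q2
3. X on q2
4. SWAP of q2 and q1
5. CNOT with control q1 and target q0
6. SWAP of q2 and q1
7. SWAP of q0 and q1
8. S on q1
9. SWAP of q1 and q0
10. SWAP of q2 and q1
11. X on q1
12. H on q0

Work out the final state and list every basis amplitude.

The final amplitudes are 1/2 + I/2 on |000>, 1/2 - I/2 on |100>, and 0 on every other basis state.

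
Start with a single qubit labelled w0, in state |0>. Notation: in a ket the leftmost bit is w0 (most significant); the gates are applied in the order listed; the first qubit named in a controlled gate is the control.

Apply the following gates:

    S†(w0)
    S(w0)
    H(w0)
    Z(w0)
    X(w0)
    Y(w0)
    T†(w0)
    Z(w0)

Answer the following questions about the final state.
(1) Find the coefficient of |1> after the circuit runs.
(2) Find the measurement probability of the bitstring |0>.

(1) The amplitude on |1> is sqrt(2)*exp(I*pi/4)/2.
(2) Outcome |0> occurs with probability 1/2.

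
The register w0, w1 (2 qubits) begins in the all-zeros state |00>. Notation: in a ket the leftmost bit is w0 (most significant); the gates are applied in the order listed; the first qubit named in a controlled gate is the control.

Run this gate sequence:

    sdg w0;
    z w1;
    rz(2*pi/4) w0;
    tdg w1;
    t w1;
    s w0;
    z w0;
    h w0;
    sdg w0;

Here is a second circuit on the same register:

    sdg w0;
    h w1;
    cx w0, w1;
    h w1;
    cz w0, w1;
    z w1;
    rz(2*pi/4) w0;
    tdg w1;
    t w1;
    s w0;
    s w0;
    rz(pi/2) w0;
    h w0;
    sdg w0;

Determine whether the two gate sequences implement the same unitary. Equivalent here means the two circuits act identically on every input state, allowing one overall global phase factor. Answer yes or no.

Yes — the two circuits implement the same unitary up to a global phase.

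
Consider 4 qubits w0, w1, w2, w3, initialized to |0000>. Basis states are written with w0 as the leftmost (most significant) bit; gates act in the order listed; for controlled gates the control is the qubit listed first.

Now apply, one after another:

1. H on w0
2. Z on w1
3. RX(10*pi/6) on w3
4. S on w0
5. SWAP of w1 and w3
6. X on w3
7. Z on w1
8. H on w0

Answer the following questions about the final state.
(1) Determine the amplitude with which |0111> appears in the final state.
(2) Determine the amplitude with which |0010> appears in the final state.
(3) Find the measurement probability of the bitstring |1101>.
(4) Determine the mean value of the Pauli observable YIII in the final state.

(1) The final state's coefficient on |0111> equals 0.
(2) The final state's coefficient on |0010> equals 0.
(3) The probability of measuring |1101> is 1/8.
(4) The expectation value of YIII is -1.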